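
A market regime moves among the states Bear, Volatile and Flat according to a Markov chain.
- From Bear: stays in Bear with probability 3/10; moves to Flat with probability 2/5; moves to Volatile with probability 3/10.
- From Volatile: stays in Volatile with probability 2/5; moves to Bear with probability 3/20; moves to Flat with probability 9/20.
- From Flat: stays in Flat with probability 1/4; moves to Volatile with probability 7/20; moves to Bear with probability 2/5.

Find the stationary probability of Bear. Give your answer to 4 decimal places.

Let the stationary distribution be π with π = πP and π_1 + π_2 + π_3 = 1.
π_1 = 0.3·π_1 + 0.15·π_2 + 0.4·π_3
π_2 = 0.3·π_1 + 0.4·π_2 + 0.35·π_3
Solving with the normalization constraint gives π = (0.2833, 0.3535, 0.3632).
So the stationary probability of Bear is 0.2833.

0.2833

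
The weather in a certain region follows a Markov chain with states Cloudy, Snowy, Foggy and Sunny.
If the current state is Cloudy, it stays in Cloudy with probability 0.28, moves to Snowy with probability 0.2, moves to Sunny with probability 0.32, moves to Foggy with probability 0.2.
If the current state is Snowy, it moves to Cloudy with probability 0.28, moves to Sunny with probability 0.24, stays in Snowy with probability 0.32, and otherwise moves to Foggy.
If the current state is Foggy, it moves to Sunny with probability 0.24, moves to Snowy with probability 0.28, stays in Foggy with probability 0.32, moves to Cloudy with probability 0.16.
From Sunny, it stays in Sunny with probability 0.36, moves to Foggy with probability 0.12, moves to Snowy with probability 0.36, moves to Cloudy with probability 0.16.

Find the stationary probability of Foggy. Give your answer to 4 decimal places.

0.1871

Let the stationary distribution be π with π = πP and π_1 + π_2 + π_3 + π_4 = 1.
π_1 = 0.28·π_1 + 0.28·π_2 + 0.16·π_3 + 0.16·π_4
π_2 = 0.2·π_1 + 0.32·π_2 + 0.28·π_3 + 0.36·π_4
π_3 = 0.2·π_1 + 0.16·π_2 + 0.32·π_3 + 0.12·π_4
Solving with the normalization constraint gives π = (0.2224, 0.2975, 0.1871, 0.2929).
So the stationary probability of Foggy is 0.1871.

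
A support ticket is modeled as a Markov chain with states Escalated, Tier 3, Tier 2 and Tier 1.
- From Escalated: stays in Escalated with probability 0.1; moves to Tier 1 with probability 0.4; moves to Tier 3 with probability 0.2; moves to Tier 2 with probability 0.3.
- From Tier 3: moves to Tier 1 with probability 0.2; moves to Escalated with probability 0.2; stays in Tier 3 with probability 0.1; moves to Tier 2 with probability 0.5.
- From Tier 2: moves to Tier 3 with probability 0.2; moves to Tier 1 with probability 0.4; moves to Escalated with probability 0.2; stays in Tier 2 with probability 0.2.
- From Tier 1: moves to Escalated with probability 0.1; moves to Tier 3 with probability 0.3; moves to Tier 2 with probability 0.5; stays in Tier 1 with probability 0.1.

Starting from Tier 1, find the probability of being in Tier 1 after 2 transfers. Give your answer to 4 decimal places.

Propagate the distribution vector 2 transfers from Tier 1.
After 0 transfers: (0.0000, 0.0000, 0.0000, 1.0000)
After 1 transfer: (0.1000, 0.3000, 0.5000, 0.1000)
After 2 transfers: (0.1800, 0.1800, 0.3300, 0.3100)
P(in Tier 1 after 2 transfers) = 0.3100

0.3100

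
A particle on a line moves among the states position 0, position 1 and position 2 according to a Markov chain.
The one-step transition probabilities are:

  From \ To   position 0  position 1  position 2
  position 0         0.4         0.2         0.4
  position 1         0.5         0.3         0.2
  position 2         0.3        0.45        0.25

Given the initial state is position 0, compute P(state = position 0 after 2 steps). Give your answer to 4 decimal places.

0.3800

Sum over the intermediate state after 1 step:
P = P(position 0→position 0)·P(position 0→position 0) + P(position 0→position 1)·P(position 1→position 0) + P(position 0→position 2)·P(position 2→position 0)
  = 0.4×0.4 + 0.2×0.5 + 0.4×0.3
  = 0.1600 + 0.1000 + 0.1200 = 0.3800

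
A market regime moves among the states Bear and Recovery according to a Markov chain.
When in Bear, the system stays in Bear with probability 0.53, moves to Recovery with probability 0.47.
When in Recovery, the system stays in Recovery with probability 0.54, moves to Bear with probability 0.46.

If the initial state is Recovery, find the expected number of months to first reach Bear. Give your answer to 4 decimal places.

Let t(s) be the expected number of months to first reach Bear from state s, with t(Bear) = 0. Conditioning on the first month:
t(Recovery) = 1 + 0.54·t(Recovery)
Solving: t(Recovery) = 2.1739.
Expected months from Recovery to Bear: 2.1739.

2.1739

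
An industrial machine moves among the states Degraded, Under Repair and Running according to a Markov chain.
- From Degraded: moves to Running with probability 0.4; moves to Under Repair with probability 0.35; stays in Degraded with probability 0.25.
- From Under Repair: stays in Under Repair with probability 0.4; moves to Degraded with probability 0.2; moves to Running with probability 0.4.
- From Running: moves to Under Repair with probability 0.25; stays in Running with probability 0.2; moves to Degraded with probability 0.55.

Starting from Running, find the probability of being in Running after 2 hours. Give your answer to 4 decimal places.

Sum over the intermediate state after 1 hour:
P = P(Running→Degraded)·P(Degraded→Running) + P(Running→Under Repair)·P(Under Repair→Running) + P(Running→Running)·P(Running→Running)
  = 0.55×0.4 + 0.25×0.4 + 0.2×0.2
  = 0.2200 + 0.1000 + 0.0400 = 0.3600

0.3600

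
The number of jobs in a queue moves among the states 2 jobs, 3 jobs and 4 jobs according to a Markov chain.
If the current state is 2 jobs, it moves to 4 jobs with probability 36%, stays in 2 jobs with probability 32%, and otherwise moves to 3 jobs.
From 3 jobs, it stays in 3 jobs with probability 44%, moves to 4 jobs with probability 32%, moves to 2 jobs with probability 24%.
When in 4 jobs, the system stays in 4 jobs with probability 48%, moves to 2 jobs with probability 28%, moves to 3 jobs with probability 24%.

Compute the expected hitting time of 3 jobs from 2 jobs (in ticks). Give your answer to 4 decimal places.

3.4810

Let t(s) be the expected number of ticks to first reach 3 jobs from state s, with t(3 jobs) = 0. Conditioning on the first tick:
t(2 jobs) = 1 + 0.32·t(2 jobs) + 0.36·t(4 jobs)
t(4 jobs) = 1 + 0.28·t(2 jobs) + 0.48·t(4 jobs)
Solving: t(2 jobs) = 3.4810, t(4 jobs) = 3.7975.
Expected ticks from 2 jobs to 3 jobs: 3.4810.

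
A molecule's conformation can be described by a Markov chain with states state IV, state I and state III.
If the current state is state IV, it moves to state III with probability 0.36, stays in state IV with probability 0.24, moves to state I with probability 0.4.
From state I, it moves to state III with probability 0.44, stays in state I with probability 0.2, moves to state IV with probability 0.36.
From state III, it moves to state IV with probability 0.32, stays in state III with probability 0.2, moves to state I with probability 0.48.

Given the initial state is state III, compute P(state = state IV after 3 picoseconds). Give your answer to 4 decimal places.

0.3077

Propagate the distribution vector 3 picoseconds from state III.
After 0 picoseconds: (0.0000, 0.0000, 1.0000)
After 1 picosecond: (0.3200, 0.4800, 0.2000)
After 2 picoseconds: (0.3136, 0.3200, 0.3664)
After 3 picoseconds: (0.3077, 0.3653, 0.3270)
P(in state IV after 3 picoseconds) = 0.3077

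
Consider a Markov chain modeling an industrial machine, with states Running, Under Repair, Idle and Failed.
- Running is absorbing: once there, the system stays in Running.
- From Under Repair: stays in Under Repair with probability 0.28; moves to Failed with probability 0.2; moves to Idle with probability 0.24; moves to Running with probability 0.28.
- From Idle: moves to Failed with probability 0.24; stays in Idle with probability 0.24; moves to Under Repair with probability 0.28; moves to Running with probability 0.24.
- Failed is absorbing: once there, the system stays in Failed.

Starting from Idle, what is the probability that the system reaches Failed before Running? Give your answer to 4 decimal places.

0.4767

Let h(s) be the probability of absorption at Failed starting from transient state s. Then h(Failed) = 1 and h(Running) = 0. By first-step analysis:
h(Under Repair) = 0.28·0 + 0.28·h(Under Repair) + 0.24·h(Idle) + 0.2·1
h(Idle) = 0.24·0 + 0.28·h(Under Repair) + 0.24·h(Idle) + 0.24·1
Solving: h(Under Repair) = 0.4367, h(Idle) = 0.4767.
Starting from Idle, the probability is 0.4767.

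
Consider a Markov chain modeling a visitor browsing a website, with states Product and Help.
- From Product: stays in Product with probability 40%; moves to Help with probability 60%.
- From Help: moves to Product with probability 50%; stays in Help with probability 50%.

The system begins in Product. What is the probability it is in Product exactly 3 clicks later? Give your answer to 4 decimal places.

Propagate the distribution vector 3 clicks from Product.
After 0 clicks: (1.0000, 0.0000)
After 1 click: (0.4000, 0.6000)
After 2 clicks: (0.4600, 0.5400)
After 3 clicks: (0.4540, 0.5460)
P(in Product after 3 clicks) = 0.4540

0.4540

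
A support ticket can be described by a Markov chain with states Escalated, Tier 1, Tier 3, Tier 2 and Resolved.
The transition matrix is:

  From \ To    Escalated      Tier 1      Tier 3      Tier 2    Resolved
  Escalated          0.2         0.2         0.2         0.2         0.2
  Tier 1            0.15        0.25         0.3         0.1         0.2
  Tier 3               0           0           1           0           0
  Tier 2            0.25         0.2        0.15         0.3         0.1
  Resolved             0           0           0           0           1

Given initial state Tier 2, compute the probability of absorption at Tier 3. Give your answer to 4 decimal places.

0.5740

Let h(s) be the probability of absorption at Tier 3 starting from transient state s. Then h(Tier 3) = 1 and h(Resolved) = 0. By first-step analysis:
h(Escalated) = 0.2·h(Escalated) + 0.2·h(Tier 1) + 0.2·1 + 0.2·h(Tier 2) + 0.2·0
h(Tier 1) = 0.15·h(Escalated) + 0.25·h(Tier 1) + 0.3·1 + 0.1·h(Tier 2) + 0.2·0
h(Tier 2) = 0.25·h(Escalated) + 0.2·h(Tier 1) + 0.15·1 + 0.3·h(Tier 2) + 0.1·0
Solving: h(Escalated) = 0.5396, h(Tier 1) = 0.5845, h(Tier 2) = 0.5740.
Starting from Tier 2, the probability is 0.5740.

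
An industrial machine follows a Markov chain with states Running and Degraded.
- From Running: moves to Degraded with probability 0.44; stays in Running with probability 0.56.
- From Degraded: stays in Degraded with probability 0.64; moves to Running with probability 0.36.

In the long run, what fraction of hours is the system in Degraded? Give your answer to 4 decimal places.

0.5500

Let the stationary distribution be π with π = πP and π_1 + π_2 = 1.
π_1 = 0.56·π_1 + 0.36·π_2
Solving with the normalization constraint gives π = (0.4500, 0.5500).
So the stationary probability of Degraded is 0.5500.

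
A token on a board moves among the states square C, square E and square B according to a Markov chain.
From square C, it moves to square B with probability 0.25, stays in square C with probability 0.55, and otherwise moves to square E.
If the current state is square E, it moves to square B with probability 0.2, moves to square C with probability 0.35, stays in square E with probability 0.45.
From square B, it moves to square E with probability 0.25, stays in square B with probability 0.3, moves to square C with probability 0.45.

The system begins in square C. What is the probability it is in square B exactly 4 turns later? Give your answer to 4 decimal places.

0.2486

Propagate the distribution vector 4 turns from square C.
After 0 turns: (1.0000, 0.0000, 0.0000)
After 1 turn: (0.5500, 0.2000, 0.2500)
After 2 turns: (0.4850, 0.2625, 0.2525)
After 3 turns: (0.4723, 0.2783, 0.2495)
After 4 turns: (0.4694, 0.2820, 0.2486)
P(in square B after 4 turns) = 0.2486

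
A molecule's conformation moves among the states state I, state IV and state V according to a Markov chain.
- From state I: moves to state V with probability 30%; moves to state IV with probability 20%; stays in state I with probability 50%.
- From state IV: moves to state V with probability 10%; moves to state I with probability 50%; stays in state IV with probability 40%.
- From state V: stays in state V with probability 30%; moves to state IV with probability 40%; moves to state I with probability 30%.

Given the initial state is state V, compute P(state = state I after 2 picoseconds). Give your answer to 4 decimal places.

Sum over the intermediate state after 1 picosecond:
P = P(state V→state I)·P(state I→state I) + P(state V→state IV)·P(state IV→state I) + P(state V→state V)·P(state V→state I)
  = 0.3×0.5 + 0.4×0.5 + 0.3×0.3
  = 0.1500 + 0.2000 + 0.0900 = 0.4400

0.4400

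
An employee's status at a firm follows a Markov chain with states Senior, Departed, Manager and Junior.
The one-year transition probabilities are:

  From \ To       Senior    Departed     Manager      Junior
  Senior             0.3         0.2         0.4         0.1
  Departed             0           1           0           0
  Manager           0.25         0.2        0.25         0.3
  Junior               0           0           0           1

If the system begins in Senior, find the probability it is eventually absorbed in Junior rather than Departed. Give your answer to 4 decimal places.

Let h(s) be the probability of absorption at Junior starting from transient state s. Then h(Junior) = 1 and h(Departed) = 0. By first-step analysis:
h(Senior) = 0.3·h(Senior) + 0.2·0 + 0.4·h(Manager) + 0.1·1
h(Manager) = 0.25·h(Senior) + 0.2·0 + 0.25·h(Manager) + 0.3·1
Solving: h(Senior) = 0.4588, h(Manager) = 0.5529.
Starting from Senior, the probability is 0.4588.

0.4588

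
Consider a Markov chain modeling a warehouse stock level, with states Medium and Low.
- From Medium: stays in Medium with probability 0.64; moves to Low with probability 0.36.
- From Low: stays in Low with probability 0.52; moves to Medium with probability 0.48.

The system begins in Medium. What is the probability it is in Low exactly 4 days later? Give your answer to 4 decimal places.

0.4283

Propagate the distribution vector 4 days from Medium.
After 0 days: (1.0000, 0.0000)
After 1 day: (0.6400, 0.3600)
After 2 days: (0.5824, 0.4176)
After 3 days: (0.5732, 0.4268)
After 4 days: (0.5717, 0.4283)
P(in Low after 4 days) = 0.4283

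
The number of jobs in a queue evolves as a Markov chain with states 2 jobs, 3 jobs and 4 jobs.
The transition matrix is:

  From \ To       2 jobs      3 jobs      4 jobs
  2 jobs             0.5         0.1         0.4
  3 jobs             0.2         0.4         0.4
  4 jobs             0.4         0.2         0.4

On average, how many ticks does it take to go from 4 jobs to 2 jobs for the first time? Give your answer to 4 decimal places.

2.8571

Let t(s) be the expected number of ticks to first reach 2 jobs from state s, with t(2 jobs) = 0. Conditioning on the first tick:
t(3 jobs) = 1 + 0.4·t(3 jobs) + 0.4·t(4 jobs)
t(4 jobs) = 1 + 0.2·t(3 jobs) + 0.4·t(4 jobs)
Solving: t(3 jobs) = 3.5714, t(4 jobs) = 2.8571.
Expected ticks from 4 jobs to 2 jobs: 2.8571.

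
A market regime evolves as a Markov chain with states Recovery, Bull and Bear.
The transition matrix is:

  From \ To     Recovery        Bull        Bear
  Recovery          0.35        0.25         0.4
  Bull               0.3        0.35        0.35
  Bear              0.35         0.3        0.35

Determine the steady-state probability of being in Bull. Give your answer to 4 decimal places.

Let the stationary distribution be π with π = πP and π_1 + π_2 + π_3 = 1.
π_1 = 0.35·π_1 + 0.3·π_2 + 0.35·π_3
π_2 = 0.25·π_1 + 0.35·π_2 + 0.3·π_3
Solving with the normalization constraint gives π = (0.3351, 0.2982, 0.3668).
So the stationary probability of Bull is 0.2982.

0.2982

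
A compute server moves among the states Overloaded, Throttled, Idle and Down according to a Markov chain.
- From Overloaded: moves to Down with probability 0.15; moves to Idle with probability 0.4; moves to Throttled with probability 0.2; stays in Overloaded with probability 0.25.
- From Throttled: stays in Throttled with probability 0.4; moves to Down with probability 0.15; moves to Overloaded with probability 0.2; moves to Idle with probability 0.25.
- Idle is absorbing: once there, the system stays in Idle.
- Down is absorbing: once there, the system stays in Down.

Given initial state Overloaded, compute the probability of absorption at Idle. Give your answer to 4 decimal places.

0.7073

Let h(s) be the probability of absorption at Idle starting from transient state s. Then h(Idle) = 1 and h(Down) = 0. By first-step analysis:
h(Overloaded) = 0.25·h(Overloaded) + 0.2·h(Throttled) + 0.4·1 + 0.15·0
h(Throttled) = 0.2·h(Overloaded) + 0.4·h(Throttled) + 0.25·1 + 0.15·0
Solving: h(Overloaded) = 0.7073, h(Throttled) = 0.6524.
Starting from Overloaded, the probability is 0.7073.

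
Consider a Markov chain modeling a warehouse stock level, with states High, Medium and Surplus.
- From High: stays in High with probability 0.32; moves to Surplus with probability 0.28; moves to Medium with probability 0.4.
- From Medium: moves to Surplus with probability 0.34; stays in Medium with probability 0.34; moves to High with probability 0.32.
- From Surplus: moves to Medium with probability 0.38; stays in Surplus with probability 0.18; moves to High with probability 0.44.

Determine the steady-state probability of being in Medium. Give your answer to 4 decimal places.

Let the stationary distribution be π with π = πP and π_1 + π_2 + π_3 = 1.
π_1 = 0.32·π_1 + 0.32·π_2 + 0.44·π_3
π_2 = 0.4·π_1 + 0.34·π_2 + 0.38·π_3
Solving with the normalization constraint gives π = (0.3530, 0.3722, 0.2748).
So the stationary probability of Medium is 0.3722.

0.3722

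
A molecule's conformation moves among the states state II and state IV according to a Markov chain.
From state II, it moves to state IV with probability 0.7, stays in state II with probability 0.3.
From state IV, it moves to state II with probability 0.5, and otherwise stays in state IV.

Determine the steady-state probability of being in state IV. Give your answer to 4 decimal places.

Let the stationary distribution be π with π = πP and π_1 + π_2 = 1.
π_1 = 0.3·π_1 + 0.5·π_2
Solving with the normalization constraint gives π = (0.4167, 0.5833).
So the stationary probability of state IV is 0.5833.

0.5833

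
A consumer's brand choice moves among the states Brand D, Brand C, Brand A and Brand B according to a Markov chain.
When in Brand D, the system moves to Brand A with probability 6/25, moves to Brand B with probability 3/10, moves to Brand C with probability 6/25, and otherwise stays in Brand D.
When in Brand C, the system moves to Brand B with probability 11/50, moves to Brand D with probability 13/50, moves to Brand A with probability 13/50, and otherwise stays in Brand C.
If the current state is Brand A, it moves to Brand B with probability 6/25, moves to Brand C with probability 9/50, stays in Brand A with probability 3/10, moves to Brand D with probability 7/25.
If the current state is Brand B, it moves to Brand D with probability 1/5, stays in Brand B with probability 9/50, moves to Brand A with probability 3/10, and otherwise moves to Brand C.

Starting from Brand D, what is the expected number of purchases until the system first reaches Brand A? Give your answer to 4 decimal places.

Let t(s) be the expected number of purchases to first reach Brand A from state s, with t(Brand A) = 0. Conditioning on the first purchase:
t(Brand D) = 1 + 0.22·t(Brand D) + 0.24·t(Brand C) + 0.3·t(Brand B)
t(Brand C) = 1 + 0.26·t(Brand D) + 0.26·t(Brand C) + 0.22·t(Brand B)
t(Brand B) = 1 + 0.2·t(Brand D) + 0.32·t(Brand C) + 0.18·t(Brand B)
Solving: t(Brand D) = 3.8426, t(Brand C) = 3.7814, t(Brand B) = 3.6324.
Expected purchases from Brand D to Brand A: 3.8426.

3.8426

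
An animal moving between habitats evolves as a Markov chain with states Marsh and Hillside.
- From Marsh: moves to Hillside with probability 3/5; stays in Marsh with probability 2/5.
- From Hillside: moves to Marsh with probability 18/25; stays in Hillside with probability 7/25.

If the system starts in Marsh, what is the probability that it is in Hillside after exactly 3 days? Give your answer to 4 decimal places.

Propagate the distribution vector 3 days from Marsh.
After 0 days: (1.0000, 0.0000)
After 1 day: (0.4000, 0.6000)
After 2 days: (0.5920, 0.4080)
After 3 days: (0.5306, 0.4694)
P(in Hillside after 3 days) = 0.4694

0.4694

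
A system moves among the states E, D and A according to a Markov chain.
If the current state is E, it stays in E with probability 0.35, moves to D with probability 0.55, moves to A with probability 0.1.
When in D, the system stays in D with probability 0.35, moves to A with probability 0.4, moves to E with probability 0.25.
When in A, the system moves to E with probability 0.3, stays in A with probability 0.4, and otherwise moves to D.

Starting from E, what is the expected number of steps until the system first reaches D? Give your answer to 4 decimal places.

1.9444

Let t(s) be the expected number of steps to first reach D from state s, with t(D) = 0. Conditioning on the first step:
t(E) = 1 + 0.35·t(E) + 0.1·t(A)
t(A) = 1 + 0.3·t(E) + 0.4·t(A)
Solving: t(E) = 1.9444, t(A) = 2.6389.
Expected steps from E to D: 1.9444.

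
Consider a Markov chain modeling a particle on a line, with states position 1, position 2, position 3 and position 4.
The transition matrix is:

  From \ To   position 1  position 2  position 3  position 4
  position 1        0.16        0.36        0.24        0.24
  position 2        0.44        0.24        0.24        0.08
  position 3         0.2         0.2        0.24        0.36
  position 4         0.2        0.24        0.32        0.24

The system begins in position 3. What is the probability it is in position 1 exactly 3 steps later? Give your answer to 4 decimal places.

Propagate the distribution vector 3 steps from position 3.
After 0 steps: (0.0000, 0.0000, 1.0000, 0.0000)
After 1 step: (0.2000, 0.2000, 0.2400, 0.3600)
After 2 steps: (0.2400, 0.2544, 0.2688, 0.2368)
After 3 steps: (0.2515, 0.2580, 0.2589, 0.2316)
P(in position 1 after 3 steps) = 0.2515

0.2515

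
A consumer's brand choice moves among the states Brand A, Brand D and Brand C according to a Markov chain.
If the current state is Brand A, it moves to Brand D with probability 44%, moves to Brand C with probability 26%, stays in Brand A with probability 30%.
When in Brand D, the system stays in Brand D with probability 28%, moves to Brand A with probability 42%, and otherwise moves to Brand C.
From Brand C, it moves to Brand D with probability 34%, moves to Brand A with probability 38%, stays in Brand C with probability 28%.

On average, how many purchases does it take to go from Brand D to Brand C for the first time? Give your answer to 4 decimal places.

3.5088

Let t(s) be the expected number of purchases to first reach Brand C from state s, with t(Brand C) = 0. Conditioning on the first purchase:
t(Brand A) = 1 + 0.3·t(Brand A) + 0.44·t(Brand D)
t(Brand D) = 1 + 0.42·t(Brand A) + 0.28·t(Brand D)
Solving: t(Brand A) = 3.6341, t(Brand D) = 3.5088.
Expected purchases from Brand D to Brand C: 3.5088.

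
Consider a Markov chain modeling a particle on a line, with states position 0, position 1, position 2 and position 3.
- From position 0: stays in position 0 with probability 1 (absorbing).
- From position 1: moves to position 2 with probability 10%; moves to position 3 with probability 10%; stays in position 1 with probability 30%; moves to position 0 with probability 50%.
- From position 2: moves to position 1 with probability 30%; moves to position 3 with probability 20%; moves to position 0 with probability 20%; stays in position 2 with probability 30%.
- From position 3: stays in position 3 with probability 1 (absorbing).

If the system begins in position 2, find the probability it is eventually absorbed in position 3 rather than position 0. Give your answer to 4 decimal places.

Let h(s) be the probability of absorption at position 3 starting from transient state s. Then h(position 3) = 1 and h(position 0) = 0. By first-step analysis:
h(position 1) = 0.5·0 + 0.3·h(position 1) + 0.1·h(position 2) + 0.1·1
h(position 2) = 0.2·0 + 0.3·h(position 1) + 0.3·h(position 2) + 0.2·1
Solving: h(position 1) = 0.1957, h(position 2) = 0.3696.
Starting from position 2, the probability is 0.3696.

0.3696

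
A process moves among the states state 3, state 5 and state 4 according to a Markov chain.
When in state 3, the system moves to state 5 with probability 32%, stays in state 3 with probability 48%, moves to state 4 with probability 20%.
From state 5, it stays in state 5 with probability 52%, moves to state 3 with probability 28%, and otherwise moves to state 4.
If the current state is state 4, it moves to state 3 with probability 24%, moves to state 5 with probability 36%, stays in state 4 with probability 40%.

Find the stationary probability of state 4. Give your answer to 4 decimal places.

0.2500

Let the stationary distribution be π with π = πP and π_1 + π_2 + π_3 = 1.
π_1 = 0.48·π_1 + 0.28·π_2 + 0.24·π_3
π_2 = 0.32·π_1 + 0.52·π_2 + 0.36·π_3
Solving with the normalization constraint gives π = (0.3375, 0.4125, 0.2500).
So the stationary probability of state 4 is 0.2500.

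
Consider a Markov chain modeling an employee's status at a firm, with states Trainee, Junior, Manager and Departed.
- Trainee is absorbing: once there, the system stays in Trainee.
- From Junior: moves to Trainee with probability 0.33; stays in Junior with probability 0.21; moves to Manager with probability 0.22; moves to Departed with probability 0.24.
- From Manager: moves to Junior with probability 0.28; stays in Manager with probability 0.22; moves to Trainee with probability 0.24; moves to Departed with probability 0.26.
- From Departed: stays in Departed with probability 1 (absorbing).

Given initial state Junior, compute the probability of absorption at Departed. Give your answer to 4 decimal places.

Let h(s) be the probability of absorption at Departed starting from transient state s. Then h(Departed) = 1 and h(Trainee) = 0. By first-step analysis:
h(Junior) = 0.33·0 + 0.21·h(Junior) + 0.22·h(Manager) + 0.24·1
h(Manager) = 0.24·0 + 0.28·h(Junior) + 0.22·h(Manager) + 0.26·1
Solving: h(Junior) = 0.4407, h(Manager) = 0.4915.
Starting from Junior, the probability is 0.4407.

0.4407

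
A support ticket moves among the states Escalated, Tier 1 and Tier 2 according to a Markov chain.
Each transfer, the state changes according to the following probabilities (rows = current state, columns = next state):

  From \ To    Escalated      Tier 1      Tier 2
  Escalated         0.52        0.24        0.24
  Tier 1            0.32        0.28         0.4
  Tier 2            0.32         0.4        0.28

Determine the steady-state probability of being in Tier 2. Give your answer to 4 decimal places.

Let the stationary distribution be π with π = πP and π_1 + π_2 + π_3 = 1.
π_1 = 0.52·π_1 + 0.32·π_2 + 0.32·π_3
π_2 = 0.24·π_1 + 0.28·π_2 + 0.4·π_3
Solving with the normalization constraint gives π = (0.4000, 0.3000, 0.3000).
So the stationary probability of Tier 2 is 0.3000.

0.3000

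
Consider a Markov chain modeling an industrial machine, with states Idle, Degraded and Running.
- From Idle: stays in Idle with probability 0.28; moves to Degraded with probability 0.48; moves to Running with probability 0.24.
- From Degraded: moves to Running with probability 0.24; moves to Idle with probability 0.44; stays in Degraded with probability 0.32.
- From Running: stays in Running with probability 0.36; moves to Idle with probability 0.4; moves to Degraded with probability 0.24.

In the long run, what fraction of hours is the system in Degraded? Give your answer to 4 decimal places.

0.3574

Let the stationary distribution be π with π = πP and π_1 + π_2 + π_3 = 1.
π_1 = 0.28·π_1 + 0.44·π_2 + 0.4·π_3
π_2 = 0.48·π_1 + 0.32·π_2 + 0.24·π_3
Solving with the normalization constraint gives π = (0.3699, 0.3574, 0.2727).
So the stationary probability of Degraded is 0.3574.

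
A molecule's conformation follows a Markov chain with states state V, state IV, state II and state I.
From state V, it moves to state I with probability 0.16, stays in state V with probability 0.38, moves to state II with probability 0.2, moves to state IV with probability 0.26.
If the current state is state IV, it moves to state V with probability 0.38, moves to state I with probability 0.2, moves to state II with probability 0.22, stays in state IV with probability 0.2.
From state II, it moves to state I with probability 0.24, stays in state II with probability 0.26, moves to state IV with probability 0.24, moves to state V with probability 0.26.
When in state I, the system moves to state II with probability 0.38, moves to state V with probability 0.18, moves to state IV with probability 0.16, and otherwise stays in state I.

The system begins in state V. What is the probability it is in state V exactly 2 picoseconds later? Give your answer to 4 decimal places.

Propagate the distribution vector 2 picoseconds from state V.
After 0 picoseconds: (1.0000, 0.0000, 0.0000, 0.0000)
After 1 picosecond: (0.3800, 0.2600, 0.2000, 0.1600)
After 2 picoseconds: (0.3240, 0.2244, 0.2460, 0.2056)
P(in state V after 2 picoseconds) = 0.3240

0.3240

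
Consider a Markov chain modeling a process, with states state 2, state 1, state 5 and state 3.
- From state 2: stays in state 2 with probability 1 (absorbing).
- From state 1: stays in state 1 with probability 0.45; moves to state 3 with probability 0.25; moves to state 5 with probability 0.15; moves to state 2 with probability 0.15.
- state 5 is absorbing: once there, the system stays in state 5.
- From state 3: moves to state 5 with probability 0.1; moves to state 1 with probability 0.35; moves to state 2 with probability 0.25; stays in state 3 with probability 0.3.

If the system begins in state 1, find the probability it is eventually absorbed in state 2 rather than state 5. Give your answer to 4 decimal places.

Let h(s) be the probability of absorption at state 2 starting from transient state s. Then h(state 2) = 1 and h(state 5) = 0. By first-step analysis:
h(state 1) = 0.15·1 + 0.45·h(state 1) + 0.15·0 + 0.25·h(state 3)
h(state 3) = 0.25·1 + 0.35·h(state 1) + 0.1·0 + 0.3·h(state 3)
Solving: h(state 1) = 0.5630, h(state 3) = 0.6387.
Starting from state 1, the probability is 0.5630.

0.5630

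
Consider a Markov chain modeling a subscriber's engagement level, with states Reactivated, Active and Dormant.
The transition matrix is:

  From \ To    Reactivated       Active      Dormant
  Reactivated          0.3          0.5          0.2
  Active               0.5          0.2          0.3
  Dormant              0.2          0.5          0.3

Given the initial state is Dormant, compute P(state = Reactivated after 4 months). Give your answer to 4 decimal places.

0.3527

Propagate the distribution vector 4 months from Dormant.
After 0 months: (0.0000, 0.0000, 1.0000)
After 1 month: (0.2000, 0.5000, 0.3000)
After 2 months: (0.3700, 0.3500, 0.2800)
After 3 months: (0.3420, 0.3950, 0.2630)
After 4 months: (0.3527, 0.3815, 0.2658)
P(in Reactivated after 4 months) = 0.3527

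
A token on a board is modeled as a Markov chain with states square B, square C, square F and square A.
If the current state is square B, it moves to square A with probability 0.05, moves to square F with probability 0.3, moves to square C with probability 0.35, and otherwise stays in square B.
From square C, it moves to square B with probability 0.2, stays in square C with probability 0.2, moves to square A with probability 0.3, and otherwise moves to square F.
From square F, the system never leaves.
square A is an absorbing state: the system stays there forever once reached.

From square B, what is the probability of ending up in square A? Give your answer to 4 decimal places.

Let h(s) be the probability of absorption at square A starting from transient state s. Then h(square A) = 1 and h(square F) = 0. By first-step analysis:
h(square B) = 0.3·h(square B) + 0.35·h(square C) + 0.3·0 + 0.05·1
h(square C) = 0.2·h(square B) + 0.2·h(square C) + 0.3·0 + 0.3·1
Solving: h(square B) = 0.2959, h(square C) = 0.4490.
Starting from square B, the probability is 0.2959.

0.2959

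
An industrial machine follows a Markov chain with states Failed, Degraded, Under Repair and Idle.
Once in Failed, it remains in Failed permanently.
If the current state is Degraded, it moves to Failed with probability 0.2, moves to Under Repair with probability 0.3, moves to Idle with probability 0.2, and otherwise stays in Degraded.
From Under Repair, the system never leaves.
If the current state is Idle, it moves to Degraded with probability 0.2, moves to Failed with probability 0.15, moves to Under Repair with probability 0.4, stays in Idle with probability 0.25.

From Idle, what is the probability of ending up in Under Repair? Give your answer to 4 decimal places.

Let h(s) be the probability of absorption at Under Repair starting from transient state s. Then h(Under Repair) = 1 and h(Failed) = 0. By first-step analysis:
h(Degraded) = 0.2·0 + 0.3·h(Degraded) + 0.3·1 + 0.2·h(Idle)
h(Idle) = 0.15·0 + 0.2·h(Degraded) + 0.4·1 + 0.25·h(Idle)
Solving: h(Degraded) = 0.6289, h(Idle) = 0.7010.
Starting from Idle, the probability is 0.7010.

0.7010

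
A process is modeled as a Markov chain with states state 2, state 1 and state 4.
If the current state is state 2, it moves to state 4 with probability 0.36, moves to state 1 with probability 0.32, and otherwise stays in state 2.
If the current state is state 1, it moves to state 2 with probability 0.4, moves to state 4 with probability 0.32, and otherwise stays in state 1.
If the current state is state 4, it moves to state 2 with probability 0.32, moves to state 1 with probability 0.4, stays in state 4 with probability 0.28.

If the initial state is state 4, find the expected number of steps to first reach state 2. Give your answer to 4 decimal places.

Let t(s) be the expected number of steps to first reach state 2 from state s, with t(state 2) = 0. Conditioning on the first step:
t(state 1) = 1 + 0.28·t(state 1) + 0.32·t(state 4)
t(state 4) = 1 + 0.4·t(state 1) + 0.28·t(state 4)
Solving: t(state 1) = 2.6639, t(state 4) = 2.8689.
Expected steps from state 4 to state 2: 2.8689.

2.8689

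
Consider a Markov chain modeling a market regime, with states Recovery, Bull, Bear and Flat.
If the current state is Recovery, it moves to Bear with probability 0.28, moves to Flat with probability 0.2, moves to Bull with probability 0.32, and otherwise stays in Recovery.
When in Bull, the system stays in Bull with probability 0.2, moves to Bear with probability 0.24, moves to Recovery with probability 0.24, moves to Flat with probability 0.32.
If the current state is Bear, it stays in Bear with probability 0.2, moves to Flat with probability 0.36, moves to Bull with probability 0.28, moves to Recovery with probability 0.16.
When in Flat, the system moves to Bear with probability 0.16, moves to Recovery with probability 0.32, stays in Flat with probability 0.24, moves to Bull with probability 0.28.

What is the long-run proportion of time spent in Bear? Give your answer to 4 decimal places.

Let the stationary distribution be π with π = πP and π_1 + π_2 + π_3 + π_4 = 1.
π_1 = 0.2·π_1 + 0.24·π_2 + 0.16·π_3 + 0.32·π_4
π_2 = 0.32·π_1 + 0.2·π_2 + 0.28·π_3 + 0.28·π_4
π_3 = 0.28·π_1 + 0.24·π_2 + 0.2·π_3 + 0.16·π_4
Solving with the normalization constraint gives π = (0.2354, 0.2680, 0.2184, 0.2782).
So the stationary probability of Bear is 0.2184.

0.2184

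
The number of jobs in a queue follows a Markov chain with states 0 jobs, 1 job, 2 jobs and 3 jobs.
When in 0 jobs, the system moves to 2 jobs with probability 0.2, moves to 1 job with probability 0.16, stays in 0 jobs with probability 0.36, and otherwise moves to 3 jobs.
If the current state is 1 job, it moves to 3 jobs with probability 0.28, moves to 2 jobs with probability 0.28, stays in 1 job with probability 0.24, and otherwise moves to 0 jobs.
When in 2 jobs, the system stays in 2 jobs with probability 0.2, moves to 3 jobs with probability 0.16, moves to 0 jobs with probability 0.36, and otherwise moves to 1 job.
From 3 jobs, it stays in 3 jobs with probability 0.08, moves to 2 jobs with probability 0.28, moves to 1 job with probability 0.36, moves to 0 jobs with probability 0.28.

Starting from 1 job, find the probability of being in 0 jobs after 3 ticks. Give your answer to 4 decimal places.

0.3018

Propagate the distribution vector 3 ticks from 1 job.
After 0 ticks: (0.0000, 1.0000, 0.0000, 0.0000)
After 1 tick: (0.2000, 0.2400, 0.2800, 0.2800)
After 2 ticks: (0.2992, 0.2688, 0.2416, 0.1904)
After 3 ticks: (0.3018, 0.2486, 0.2367, 0.2129)
P(in 0 jobs after 3 ticks) = 0.3018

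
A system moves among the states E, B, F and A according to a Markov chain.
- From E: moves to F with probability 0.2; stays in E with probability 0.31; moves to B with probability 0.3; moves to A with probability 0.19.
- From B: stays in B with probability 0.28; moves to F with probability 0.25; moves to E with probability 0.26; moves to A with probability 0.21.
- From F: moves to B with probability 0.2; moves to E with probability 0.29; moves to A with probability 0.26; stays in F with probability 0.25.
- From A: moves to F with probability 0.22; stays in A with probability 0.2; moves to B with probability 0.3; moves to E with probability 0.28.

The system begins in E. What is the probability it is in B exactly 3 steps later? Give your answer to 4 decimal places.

0.2716

Propagate the distribution vector 3 steps from E.
After 0 steps: (1.0000, 0.0000, 0.0000, 0.0000)
After 1 step: (0.3100, 0.3000, 0.2000, 0.1900)
After 2 steps: (0.2853, 0.2740, 0.2288, 0.2119)
After 3 steps: (0.2854, 0.2716, 0.2294, 0.2136)
P(in B after 3 steps) = 0.2716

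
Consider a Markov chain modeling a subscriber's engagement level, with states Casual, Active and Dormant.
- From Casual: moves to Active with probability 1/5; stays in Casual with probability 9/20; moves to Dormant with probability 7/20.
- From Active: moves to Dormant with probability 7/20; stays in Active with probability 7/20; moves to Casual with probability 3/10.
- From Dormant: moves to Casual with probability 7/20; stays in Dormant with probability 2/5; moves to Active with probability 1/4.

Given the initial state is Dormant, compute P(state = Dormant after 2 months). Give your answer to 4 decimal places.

0.3700

Sum over the intermediate state after 1 month:
P = P(Dormant→Casual)·P(Casual→Dormant) + P(Dormant→Active)·P(Active→Dormant) + P(Dormant→Dormant)·P(Dormant→Dormant)
  = 0.35×0.35 + 0.25×0.35 + 0.4×0.4
  = 0.1225 + 0.0875 + 0.1600 = 0.3700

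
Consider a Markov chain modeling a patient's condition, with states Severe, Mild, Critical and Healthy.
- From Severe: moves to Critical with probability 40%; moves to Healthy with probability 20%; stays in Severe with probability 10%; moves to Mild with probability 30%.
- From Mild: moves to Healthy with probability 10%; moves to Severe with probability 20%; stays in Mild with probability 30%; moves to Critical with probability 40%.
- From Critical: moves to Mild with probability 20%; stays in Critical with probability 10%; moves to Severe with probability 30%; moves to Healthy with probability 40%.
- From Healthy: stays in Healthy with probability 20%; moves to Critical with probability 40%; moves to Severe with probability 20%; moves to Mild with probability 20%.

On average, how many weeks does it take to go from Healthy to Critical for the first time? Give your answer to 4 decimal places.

2.5000

Let t(s) be the expected number of weeks to first reach Critical from state s, with t(Critical) = 0. Conditioning on the first week:
t(Severe) = 1 + 0.1·t(Severe) + 0.3·t(Mild) + 0.2·t(Healthy)
t(Mild) = 1 + 0.2·t(Severe) + 0.3·t(Mild) + 0.1·t(Healthy)
t(Healthy) = 1 + 0.2·t(Severe) + 0.2·t(Mild) + 0.2·t(Healthy)
Solving: t(Severe) = 2.5000, t(Mild) = 2.5000, t(Healthy) = 2.5000.
Expected weeks from Healthy to Critical: 2.5000.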